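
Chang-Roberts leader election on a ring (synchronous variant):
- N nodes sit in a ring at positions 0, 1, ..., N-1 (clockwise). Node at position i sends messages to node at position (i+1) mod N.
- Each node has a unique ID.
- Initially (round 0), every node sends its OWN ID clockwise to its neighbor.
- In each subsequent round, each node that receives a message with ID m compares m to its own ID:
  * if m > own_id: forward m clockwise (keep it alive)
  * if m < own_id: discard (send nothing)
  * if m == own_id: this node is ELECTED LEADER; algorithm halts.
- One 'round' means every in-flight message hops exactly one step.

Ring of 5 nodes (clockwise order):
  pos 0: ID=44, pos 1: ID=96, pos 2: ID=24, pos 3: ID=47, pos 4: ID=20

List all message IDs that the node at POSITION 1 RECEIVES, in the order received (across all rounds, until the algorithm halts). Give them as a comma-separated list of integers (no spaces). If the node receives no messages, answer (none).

Answer: 44,47,96

Derivation:
Round 1: pos1(id96) recv 44: drop; pos2(id24) recv 96: fwd; pos3(id47) recv 24: drop; pos4(id20) recv 47: fwd; pos0(id44) recv 20: drop
Round 2: pos3(id47) recv 96: fwd; pos0(id44) recv 47: fwd
Round 3: pos4(id20) recv 96: fwd; pos1(id96) recv 47: drop
Round 4: pos0(id44) recv 96: fwd
Round 5: pos1(id96) recv 96: ELECTED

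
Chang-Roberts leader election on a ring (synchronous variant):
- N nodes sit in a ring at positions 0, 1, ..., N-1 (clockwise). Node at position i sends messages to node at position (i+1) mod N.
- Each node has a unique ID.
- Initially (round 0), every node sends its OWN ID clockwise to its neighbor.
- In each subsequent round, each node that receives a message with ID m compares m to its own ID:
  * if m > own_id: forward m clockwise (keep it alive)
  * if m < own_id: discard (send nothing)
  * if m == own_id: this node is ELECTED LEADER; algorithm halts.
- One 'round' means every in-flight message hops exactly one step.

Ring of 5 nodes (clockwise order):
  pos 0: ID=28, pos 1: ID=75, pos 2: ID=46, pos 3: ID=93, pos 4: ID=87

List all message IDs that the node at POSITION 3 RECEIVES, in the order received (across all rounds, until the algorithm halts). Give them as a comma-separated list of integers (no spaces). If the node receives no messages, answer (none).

Answer: 46,75,87,93

Derivation:
Round 1: pos1(id75) recv 28: drop; pos2(id46) recv 75: fwd; pos3(id93) recv 46: drop; pos4(id87) recv 93: fwd; pos0(id28) recv 87: fwd
Round 2: pos3(id93) recv 75: drop; pos0(id28) recv 93: fwd; pos1(id75) recv 87: fwd
Round 3: pos1(id75) recv 93: fwd; pos2(id46) recv 87: fwd
Round 4: pos2(id46) recv 93: fwd; pos3(id93) recv 87: drop
Round 5: pos3(id93) recv 93: ELECTED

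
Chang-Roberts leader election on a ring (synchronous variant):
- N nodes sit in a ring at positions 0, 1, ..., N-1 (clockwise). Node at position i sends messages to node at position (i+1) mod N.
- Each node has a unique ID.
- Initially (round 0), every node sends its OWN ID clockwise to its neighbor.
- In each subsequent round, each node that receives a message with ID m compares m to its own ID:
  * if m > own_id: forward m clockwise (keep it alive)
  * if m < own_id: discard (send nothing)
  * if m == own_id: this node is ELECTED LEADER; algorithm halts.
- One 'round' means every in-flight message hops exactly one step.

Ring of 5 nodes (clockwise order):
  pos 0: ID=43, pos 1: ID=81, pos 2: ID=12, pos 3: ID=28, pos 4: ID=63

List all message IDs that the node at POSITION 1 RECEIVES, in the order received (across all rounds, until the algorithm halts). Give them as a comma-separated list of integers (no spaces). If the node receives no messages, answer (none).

Round 1: pos1(id81) recv 43: drop; pos2(id12) recv 81: fwd; pos3(id28) recv 12: drop; pos4(id63) recv 28: drop; pos0(id43) recv 63: fwd
Round 2: pos3(id28) recv 81: fwd; pos1(id81) recv 63: drop
Round 3: pos4(id63) recv 81: fwd
Round 4: pos0(id43) recv 81: fwd
Round 5: pos1(id81) recv 81: ELECTED

Answer: 43,63,81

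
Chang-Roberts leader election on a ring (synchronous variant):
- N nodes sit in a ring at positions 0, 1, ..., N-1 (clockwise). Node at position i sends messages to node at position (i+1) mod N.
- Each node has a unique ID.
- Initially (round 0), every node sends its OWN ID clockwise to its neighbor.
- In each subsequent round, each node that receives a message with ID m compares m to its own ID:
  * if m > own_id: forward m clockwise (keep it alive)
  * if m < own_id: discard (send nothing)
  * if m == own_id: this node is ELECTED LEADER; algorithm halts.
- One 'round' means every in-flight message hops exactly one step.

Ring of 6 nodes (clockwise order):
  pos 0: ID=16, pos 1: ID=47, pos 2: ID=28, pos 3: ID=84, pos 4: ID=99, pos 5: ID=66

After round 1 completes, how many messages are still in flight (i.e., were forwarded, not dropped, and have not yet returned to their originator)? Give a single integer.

Answer: 3

Derivation:
Round 1: pos1(id47) recv 16: drop; pos2(id28) recv 47: fwd; pos3(id84) recv 28: drop; pos4(id99) recv 84: drop; pos5(id66) recv 99: fwd; pos0(id16) recv 66: fwd
After round 1: 3 messages still in flight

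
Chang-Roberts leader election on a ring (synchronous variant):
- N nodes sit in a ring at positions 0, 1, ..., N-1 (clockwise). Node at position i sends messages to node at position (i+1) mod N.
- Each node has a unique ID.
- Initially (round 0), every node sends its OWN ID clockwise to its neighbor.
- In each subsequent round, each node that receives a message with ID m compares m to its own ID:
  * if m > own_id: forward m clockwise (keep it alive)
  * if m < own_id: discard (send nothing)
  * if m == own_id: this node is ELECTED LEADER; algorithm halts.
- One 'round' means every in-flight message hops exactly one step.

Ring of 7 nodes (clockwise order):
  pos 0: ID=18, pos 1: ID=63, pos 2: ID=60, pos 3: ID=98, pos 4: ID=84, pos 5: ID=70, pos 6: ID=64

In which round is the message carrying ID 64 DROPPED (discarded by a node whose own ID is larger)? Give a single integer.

Answer: 4

Derivation:
Round 1: pos1(id63) recv 18: drop; pos2(id60) recv 63: fwd; pos3(id98) recv 60: drop; pos4(id84) recv 98: fwd; pos5(id70) recv 84: fwd; pos6(id64) recv 70: fwd; pos0(id18) recv 64: fwd
Round 2: pos3(id98) recv 63: drop; pos5(id70) recv 98: fwd; pos6(id64) recv 84: fwd; pos0(id18) recv 70: fwd; pos1(id63) recv 64: fwd
Round 3: pos6(id64) recv 98: fwd; pos0(id18) recv 84: fwd; pos1(id63) recv 70: fwd; pos2(id60) recv 64: fwd
Round 4: pos0(id18) recv 98: fwd; pos1(id63) recv 84: fwd; pos2(id60) recv 70: fwd; pos3(id98) recv 64: drop
Round 5: pos1(id63) recv 98: fwd; pos2(id60) recv 84: fwd; pos3(id98) recv 70: drop
Round 6: pos2(id60) recv 98: fwd; pos3(id98) recv 84: drop
Round 7: pos3(id98) recv 98: ELECTED
Message ID 64 originates at pos 6; dropped at pos 3 in round 4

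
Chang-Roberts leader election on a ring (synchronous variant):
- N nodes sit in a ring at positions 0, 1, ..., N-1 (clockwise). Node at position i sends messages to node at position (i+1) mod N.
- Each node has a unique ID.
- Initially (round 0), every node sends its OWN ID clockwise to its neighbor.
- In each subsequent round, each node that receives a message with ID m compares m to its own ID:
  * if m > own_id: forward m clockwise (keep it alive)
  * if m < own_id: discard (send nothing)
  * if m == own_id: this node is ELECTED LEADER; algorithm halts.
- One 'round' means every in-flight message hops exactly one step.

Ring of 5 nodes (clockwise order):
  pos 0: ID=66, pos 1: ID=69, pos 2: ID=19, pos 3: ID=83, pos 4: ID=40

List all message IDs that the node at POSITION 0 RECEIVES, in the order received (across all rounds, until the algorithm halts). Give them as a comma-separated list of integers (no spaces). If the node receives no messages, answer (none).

Answer: 40,83

Derivation:
Round 1: pos1(id69) recv 66: drop; pos2(id19) recv 69: fwd; pos3(id83) recv 19: drop; pos4(id40) recv 83: fwd; pos0(id66) recv 40: drop
Round 2: pos3(id83) recv 69: drop; pos0(id66) recv 83: fwd
Round 3: pos1(id69) recv 83: fwd
Round 4: pos2(id19) recv 83: fwd
Round 5: pos3(id83) recv 83: ELECTED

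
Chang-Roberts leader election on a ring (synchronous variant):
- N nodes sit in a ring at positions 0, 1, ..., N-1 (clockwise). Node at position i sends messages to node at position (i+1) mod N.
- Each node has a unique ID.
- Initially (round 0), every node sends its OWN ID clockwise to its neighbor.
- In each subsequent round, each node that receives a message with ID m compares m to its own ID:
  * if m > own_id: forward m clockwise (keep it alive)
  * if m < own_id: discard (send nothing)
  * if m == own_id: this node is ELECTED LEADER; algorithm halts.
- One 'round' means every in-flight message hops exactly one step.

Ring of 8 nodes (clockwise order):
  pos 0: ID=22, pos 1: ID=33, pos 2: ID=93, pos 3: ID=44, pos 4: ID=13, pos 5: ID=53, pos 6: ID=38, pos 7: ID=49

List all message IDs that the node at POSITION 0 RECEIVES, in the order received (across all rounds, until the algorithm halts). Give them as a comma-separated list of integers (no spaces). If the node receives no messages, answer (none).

Round 1: pos1(id33) recv 22: drop; pos2(id93) recv 33: drop; pos3(id44) recv 93: fwd; pos4(id13) recv 44: fwd; pos5(id53) recv 13: drop; pos6(id38) recv 53: fwd; pos7(id49) recv 38: drop; pos0(id22) recv 49: fwd
Round 2: pos4(id13) recv 93: fwd; pos5(id53) recv 44: drop; pos7(id49) recv 53: fwd; pos1(id33) recv 49: fwd
Round 3: pos5(id53) recv 93: fwd; pos0(id22) recv 53: fwd; pos2(id93) recv 49: drop
Round 4: pos6(id38) recv 93: fwd; pos1(id33) recv 53: fwd
Round 5: pos7(id49) recv 93: fwd; pos2(id93) recv 53: drop
Round 6: pos0(id22) recv 93: fwd
Round 7: pos1(id33) recv 93: fwd
Round 8: pos2(id93) recv 93: ELECTED

Answer: 49,53,93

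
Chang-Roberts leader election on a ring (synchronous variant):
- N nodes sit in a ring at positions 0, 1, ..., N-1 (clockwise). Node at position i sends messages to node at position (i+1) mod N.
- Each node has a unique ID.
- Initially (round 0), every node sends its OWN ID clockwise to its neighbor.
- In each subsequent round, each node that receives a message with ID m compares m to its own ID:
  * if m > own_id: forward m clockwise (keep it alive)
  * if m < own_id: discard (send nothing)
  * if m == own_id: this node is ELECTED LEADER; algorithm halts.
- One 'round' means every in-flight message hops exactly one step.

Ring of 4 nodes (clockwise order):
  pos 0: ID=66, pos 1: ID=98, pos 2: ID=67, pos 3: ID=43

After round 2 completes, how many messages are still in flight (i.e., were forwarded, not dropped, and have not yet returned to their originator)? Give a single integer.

Answer: 2

Derivation:
Round 1: pos1(id98) recv 66: drop; pos2(id67) recv 98: fwd; pos3(id43) recv 67: fwd; pos0(id66) recv 43: drop
Round 2: pos3(id43) recv 98: fwd; pos0(id66) recv 67: fwd
After round 2: 2 messages still in flight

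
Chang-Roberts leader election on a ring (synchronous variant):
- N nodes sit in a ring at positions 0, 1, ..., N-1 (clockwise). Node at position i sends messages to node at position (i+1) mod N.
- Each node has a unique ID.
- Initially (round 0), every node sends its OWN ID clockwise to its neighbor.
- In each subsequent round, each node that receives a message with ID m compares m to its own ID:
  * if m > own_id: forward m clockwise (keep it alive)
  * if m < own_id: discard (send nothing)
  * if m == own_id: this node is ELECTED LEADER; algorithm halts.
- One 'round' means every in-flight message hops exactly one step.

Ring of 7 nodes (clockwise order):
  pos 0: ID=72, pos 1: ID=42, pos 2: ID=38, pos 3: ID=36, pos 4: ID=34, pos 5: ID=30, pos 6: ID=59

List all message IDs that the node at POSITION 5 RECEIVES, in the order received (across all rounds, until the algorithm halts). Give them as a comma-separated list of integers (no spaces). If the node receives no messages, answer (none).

Answer: 34,36,38,42,72

Derivation:
Round 1: pos1(id42) recv 72: fwd; pos2(id38) recv 42: fwd; pos3(id36) recv 38: fwd; pos4(id34) recv 36: fwd; pos5(id30) recv 34: fwd; pos6(id59) recv 30: drop; pos0(id72) recv 59: drop
Round 2: pos2(id38) recv 72: fwd; pos3(id36) recv 42: fwd; pos4(id34) recv 38: fwd; pos5(id30) recv 36: fwd; pos6(id59) recv 34: drop
Round 3: pos3(id36) recv 72: fwd; pos4(id34) recv 42: fwd; pos5(id30) recv 38: fwd; pos6(id59) recv 36: drop
Round 4: pos4(id34) recv 72: fwd; pos5(id30) recv 42: fwd; pos6(id59) recv 38: drop
Round 5: pos5(id30) recv 72: fwd; pos6(id59) recv 42: drop
Round 6: pos6(id59) recv 72: fwd
Round 7: pos0(id72) recv 72: ELECTED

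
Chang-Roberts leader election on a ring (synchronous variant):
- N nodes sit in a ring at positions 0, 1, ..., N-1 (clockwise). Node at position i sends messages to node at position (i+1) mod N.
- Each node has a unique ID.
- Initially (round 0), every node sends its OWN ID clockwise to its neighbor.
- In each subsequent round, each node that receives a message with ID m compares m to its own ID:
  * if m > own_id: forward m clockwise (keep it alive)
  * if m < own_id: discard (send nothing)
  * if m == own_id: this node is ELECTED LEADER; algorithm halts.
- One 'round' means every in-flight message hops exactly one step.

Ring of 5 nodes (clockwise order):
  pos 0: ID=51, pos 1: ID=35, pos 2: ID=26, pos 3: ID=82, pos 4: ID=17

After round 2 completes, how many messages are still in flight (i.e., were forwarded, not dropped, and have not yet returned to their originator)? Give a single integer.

Answer: 2

Derivation:
Round 1: pos1(id35) recv 51: fwd; pos2(id26) recv 35: fwd; pos3(id82) recv 26: drop; pos4(id17) recv 82: fwd; pos0(id51) recv 17: drop
Round 2: pos2(id26) recv 51: fwd; pos3(id82) recv 35: drop; pos0(id51) recv 82: fwd
After round 2: 2 messages still in flight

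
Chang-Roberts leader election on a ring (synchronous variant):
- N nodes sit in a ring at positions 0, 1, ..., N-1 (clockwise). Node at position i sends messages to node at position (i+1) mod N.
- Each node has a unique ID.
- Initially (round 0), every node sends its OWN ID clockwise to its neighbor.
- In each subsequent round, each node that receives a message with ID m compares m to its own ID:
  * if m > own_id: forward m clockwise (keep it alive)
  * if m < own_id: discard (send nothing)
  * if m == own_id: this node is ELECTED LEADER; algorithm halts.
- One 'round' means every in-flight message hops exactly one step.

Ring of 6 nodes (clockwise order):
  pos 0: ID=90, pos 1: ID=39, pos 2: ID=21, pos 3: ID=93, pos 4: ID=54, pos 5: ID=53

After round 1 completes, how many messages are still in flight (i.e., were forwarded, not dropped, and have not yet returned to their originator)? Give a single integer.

Answer: 4

Derivation:
Round 1: pos1(id39) recv 90: fwd; pos2(id21) recv 39: fwd; pos3(id93) recv 21: drop; pos4(id54) recv 93: fwd; pos5(id53) recv 54: fwd; pos0(id90) recv 53: drop
After round 1: 4 messages still in flight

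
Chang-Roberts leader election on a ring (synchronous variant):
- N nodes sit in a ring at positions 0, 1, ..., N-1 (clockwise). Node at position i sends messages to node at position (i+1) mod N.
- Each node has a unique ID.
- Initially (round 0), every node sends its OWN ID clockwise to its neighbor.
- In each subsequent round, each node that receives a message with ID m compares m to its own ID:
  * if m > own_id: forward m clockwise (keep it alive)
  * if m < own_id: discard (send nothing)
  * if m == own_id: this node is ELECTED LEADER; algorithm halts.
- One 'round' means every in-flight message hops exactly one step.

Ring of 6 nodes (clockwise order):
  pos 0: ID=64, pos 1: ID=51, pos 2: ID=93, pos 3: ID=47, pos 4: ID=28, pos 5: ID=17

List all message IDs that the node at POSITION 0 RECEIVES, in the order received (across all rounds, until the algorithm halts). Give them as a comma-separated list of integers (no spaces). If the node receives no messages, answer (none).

Round 1: pos1(id51) recv 64: fwd; pos2(id93) recv 51: drop; pos3(id47) recv 93: fwd; pos4(id28) recv 47: fwd; pos5(id17) recv 28: fwd; pos0(id64) recv 17: drop
Round 2: pos2(id93) recv 64: drop; pos4(id28) recv 93: fwd; pos5(id17) recv 47: fwd; pos0(id64) recv 28: drop
Round 3: pos5(id17) recv 93: fwd; pos0(id64) recv 47: drop
Round 4: pos0(id64) recv 93: fwd
Round 5: pos1(id51) recv 93: fwd
Round 6: pos2(id93) recv 93: ELECTED

Answer: 17,28,47,93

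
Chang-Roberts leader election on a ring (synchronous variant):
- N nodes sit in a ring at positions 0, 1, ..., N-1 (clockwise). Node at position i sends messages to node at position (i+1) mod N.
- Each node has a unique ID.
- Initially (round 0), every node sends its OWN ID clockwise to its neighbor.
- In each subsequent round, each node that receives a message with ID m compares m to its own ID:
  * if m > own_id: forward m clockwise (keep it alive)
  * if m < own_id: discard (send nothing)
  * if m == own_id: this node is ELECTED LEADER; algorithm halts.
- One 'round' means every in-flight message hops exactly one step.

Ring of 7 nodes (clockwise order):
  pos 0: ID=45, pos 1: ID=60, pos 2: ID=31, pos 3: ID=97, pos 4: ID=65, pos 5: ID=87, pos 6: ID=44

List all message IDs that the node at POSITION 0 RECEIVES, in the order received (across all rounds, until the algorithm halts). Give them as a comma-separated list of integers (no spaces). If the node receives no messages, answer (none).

Answer: 44,87,97

Derivation:
Round 1: pos1(id60) recv 45: drop; pos2(id31) recv 60: fwd; pos3(id97) recv 31: drop; pos4(id65) recv 97: fwd; pos5(id87) recv 65: drop; pos6(id44) recv 87: fwd; pos0(id45) recv 44: drop
Round 2: pos3(id97) recv 60: drop; pos5(id87) recv 97: fwd; pos0(id45) recv 87: fwd
Round 3: pos6(id44) recv 97: fwd; pos1(id60) recv 87: fwd
Round 4: pos0(id45) recv 97: fwd; pos2(id31) recv 87: fwd
Round 5: pos1(id60) recv 97: fwd; pos3(id97) recv 87: drop
Round 6: pos2(id31) recv 97: fwd
Round 7: pos3(id97) recv 97: ELECTED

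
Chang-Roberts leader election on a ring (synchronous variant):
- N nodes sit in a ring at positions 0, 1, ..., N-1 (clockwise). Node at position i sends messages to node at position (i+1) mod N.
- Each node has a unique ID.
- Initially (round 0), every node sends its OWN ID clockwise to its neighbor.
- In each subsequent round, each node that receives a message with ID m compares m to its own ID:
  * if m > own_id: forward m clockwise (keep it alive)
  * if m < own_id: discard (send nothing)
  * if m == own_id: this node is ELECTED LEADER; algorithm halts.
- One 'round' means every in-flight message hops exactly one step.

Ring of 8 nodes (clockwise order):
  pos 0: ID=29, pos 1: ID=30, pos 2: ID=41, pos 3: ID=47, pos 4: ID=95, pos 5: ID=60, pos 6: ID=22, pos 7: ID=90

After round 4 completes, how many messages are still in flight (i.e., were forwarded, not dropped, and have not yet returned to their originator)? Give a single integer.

Answer: 2

Derivation:
Round 1: pos1(id30) recv 29: drop; pos2(id41) recv 30: drop; pos3(id47) recv 41: drop; pos4(id95) recv 47: drop; pos5(id60) recv 95: fwd; pos6(id22) recv 60: fwd; pos7(id90) recv 22: drop; pos0(id29) recv 90: fwd
Round 2: pos6(id22) recv 95: fwd; pos7(id90) recv 60: drop; pos1(id30) recv 90: fwd
Round 3: pos7(id90) recv 95: fwd; pos2(id41) recv 90: fwd
Round 4: pos0(id29) recv 95: fwd; pos3(id47) recv 90: fwd
After round 4: 2 messages still in flight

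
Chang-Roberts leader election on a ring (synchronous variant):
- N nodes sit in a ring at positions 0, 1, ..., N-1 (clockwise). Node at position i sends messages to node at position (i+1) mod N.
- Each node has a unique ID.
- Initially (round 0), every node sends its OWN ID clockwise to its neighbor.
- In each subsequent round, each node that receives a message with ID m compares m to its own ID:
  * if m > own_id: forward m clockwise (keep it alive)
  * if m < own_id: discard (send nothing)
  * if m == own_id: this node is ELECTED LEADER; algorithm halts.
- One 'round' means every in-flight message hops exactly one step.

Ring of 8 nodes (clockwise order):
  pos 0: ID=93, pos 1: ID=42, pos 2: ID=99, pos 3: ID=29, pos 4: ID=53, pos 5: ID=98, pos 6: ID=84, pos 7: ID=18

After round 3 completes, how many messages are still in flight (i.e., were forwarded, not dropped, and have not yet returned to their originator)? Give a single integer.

Answer: 2

Derivation:
Round 1: pos1(id42) recv 93: fwd; pos2(id99) recv 42: drop; pos3(id29) recv 99: fwd; pos4(id53) recv 29: drop; pos5(id98) recv 53: drop; pos6(id84) recv 98: fwd; pos7(id18) recv 84: fwd; pos0(id93) recv 18: drop
Round 2: pos2(id99) recv 93: drop; pos4(id53) recv 99: fwd; pos7(id18) recv 98: fwd; pos0(id93) recv 84: drop
Round 3: pos5(id98) recv 99: fwd; pos0(id93) recv 98: fwd
After round 3: 2 messages still in flight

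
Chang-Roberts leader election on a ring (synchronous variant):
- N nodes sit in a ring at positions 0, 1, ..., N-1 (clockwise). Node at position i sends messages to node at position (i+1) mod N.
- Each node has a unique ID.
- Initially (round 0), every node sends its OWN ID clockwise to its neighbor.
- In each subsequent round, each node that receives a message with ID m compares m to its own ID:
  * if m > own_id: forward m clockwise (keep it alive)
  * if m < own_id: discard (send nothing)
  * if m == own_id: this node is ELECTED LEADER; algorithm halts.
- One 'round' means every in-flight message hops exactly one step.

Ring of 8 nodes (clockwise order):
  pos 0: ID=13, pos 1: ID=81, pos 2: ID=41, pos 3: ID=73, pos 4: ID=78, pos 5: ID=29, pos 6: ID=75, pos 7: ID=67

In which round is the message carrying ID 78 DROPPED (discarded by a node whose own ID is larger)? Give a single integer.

Answer: 5

Derivation:
Round 1: pos1(id81) recv 13: drop; pos2(id41) recv 81: fwd; pos3(id73) recv 41: drop; pos4(id78) recv 73: drop; pos5(id29) recv 78: fwd; pos6(id75) recv 29: drop; pos7(id67) recv 75: fwd; pos0(id13) recv 67: fwd
Round 2: pos3(id73) recv 81: fwd; pos6(id75) recv 78: fwd; pos0(id13) recv 75: fwd; pos1(id81) recv 67: drop
Round 3: pos4(id78) recv 81: fwd; pos7(id67) recv 78: fwd; pos1(id81) recv 75: drop
Round 4: pos5(id29) recv 81: fwd; pos0(id13) recv 78: fwd
Round 5: pos6(id75) recv 81: fwd; pos1(id81) recv 78: drop
Round 6: pos7(id67) recv 81: fwd
Round 7: pos0(id13) recv 81: fwd
Round 8: pos1(id81) recv 81: ELECTED
Message ID 78 originates at pos 4; dropped at pos 1 in round 5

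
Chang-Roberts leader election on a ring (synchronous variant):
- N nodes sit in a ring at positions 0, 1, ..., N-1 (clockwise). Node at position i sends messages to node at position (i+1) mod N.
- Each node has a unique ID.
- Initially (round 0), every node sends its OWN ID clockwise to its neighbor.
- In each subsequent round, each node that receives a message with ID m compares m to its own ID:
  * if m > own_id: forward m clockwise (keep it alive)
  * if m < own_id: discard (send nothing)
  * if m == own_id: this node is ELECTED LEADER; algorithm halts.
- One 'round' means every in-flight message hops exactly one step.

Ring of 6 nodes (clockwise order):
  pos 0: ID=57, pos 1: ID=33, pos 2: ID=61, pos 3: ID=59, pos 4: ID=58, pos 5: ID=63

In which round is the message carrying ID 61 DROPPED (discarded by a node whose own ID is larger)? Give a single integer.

Round 1: pos1(id33) recv 57: fwd; pos2(id61) recv 33: drop; pos3(id59) recv 61: fwd; pos4(id58) recv 59: fwd; pos5(id63) recv 58: drop; pos0(id57) recv 63: fwd
Round 2: pos2(id61) recv 57: drop; pos4(id58) recv 61: fwd; pos5(id63) recv 59: drop; pos1(id33) recv 63: fwd
Round 3: pos5(id63) recv 61: drop; pos2(id61) recv 63: fwd
Round 4: pos3(id59) recv 63: fwd
Round 5: pos4(id58) recv 63: fwd
Round 6: pos5(id63) recv 63: ELECTED
Message ID 61 originates at pos 2; dropped at pos 5 in round 3

Answer: 3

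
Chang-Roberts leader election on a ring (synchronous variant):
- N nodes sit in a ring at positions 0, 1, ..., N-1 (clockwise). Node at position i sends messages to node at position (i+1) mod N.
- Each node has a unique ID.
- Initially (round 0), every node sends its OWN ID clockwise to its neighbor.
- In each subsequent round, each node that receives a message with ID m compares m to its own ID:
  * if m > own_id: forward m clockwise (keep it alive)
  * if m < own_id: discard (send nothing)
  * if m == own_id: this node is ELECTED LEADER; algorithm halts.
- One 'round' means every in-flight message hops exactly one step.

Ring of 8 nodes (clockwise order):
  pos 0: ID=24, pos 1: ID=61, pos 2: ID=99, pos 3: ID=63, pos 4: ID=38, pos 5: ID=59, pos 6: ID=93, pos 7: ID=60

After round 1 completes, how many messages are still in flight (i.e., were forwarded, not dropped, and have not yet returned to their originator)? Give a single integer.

Round 1: pos1(id61) recv 24: drop; pos2(id99) recv 61: drop; pos3(id63) recv 99: fwd; pos4(id38) recv 63: fwd; pos5(id59) recv 38: drop; pos6(id93) recv 59: drop; pos7(id60) recv 93: fwd; pos0(id24) recv 60: fwd
After round 1: 4 messages still in flight

Answer: 4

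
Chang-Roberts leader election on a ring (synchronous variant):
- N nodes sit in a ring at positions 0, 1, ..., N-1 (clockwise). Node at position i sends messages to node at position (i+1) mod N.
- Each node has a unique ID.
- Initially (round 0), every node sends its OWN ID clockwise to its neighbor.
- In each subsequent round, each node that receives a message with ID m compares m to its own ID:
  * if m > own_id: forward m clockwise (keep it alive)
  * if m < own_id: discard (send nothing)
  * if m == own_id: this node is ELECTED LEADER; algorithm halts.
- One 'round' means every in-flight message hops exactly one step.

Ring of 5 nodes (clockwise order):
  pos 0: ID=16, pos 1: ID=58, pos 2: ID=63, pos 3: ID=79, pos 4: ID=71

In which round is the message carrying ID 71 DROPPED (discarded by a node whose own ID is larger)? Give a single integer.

Answer: 4

Derivation:
Round 1: pos1(id58) recv 16: drop; pos2(id63) recv 58: drop; pos3(id79) recv 63: drop; pos4(id71) recv 79: fwd; pos0(id16) recv 71: fwd
Round 2: pos0(id16) recv 79: fwd; pos1(id58) recv 71: fwd
Round 3: pos1(id58) recv 79: fwd; pos2(id63) recv 71: fwd
Round 4: pos2(id63) recv 79: fwd; pos3(id79) recv 71: drop
Round 5: pos3(id79) recv 79: ELECTED
Message ID 71 originates at pos 4; dropped at pos 3 in round 4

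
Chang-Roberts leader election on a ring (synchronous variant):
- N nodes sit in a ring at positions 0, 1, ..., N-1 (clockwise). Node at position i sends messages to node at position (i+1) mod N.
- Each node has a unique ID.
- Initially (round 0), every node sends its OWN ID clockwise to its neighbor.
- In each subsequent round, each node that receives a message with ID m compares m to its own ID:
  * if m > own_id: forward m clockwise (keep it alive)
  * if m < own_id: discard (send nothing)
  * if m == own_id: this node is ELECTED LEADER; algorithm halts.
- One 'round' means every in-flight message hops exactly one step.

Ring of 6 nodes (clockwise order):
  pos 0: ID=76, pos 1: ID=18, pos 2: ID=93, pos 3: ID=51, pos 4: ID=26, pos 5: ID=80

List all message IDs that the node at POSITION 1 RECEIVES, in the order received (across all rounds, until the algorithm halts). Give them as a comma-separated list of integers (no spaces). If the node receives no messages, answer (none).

Answer: 76,80,93

Derivation:
Round 1: pos1(id18) recv 76: fwd; pos2(id93) recv 18: drop; pos3(id51) recv 93: fwd; pos4(id26) recv 51: fwd; pos5(id80) recv 26: drop; pos0(id76) recv 80: fwd
Round 2: pos2(id93) recv 76: drop; pos4(id26) recv 93: fwd; pos5(id80) recv 51: drop; pos1(id18) recv 80: fwd
Round 3: pos5(id80) recv 93: fwd; pos2(id93) recv 80: drop
Round 4: pos0(id76) recv 93: fwd
Round 5: pos1(id18) recv 93: fwd
Round 6: pos2(id93) recv 93: ELECTED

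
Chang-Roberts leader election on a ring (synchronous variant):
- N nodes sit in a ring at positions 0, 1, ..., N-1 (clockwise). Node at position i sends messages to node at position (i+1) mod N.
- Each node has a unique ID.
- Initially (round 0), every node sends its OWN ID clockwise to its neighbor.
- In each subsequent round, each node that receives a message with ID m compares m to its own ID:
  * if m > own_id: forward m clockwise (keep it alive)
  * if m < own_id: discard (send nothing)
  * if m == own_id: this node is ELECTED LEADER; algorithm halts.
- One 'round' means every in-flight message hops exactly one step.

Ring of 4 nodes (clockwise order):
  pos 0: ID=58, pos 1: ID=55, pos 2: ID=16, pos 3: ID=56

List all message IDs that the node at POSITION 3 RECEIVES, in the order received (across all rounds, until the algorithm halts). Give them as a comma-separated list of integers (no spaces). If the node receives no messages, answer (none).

Round 1: pos1(id55) recv 58: fwd; pos2(id16) recv 55: fwd; pos3(id56) recv 16: drop; pos0(id58) recv 56: drop
Round 2: pos2(id16) recv 58: fwd; pos3(id56) recv 55: drop
Round 3: pos3(id56) recv 58: fwd
Round 4: pos0(id58) recv 58: ELECTED

Answer: 16,55,58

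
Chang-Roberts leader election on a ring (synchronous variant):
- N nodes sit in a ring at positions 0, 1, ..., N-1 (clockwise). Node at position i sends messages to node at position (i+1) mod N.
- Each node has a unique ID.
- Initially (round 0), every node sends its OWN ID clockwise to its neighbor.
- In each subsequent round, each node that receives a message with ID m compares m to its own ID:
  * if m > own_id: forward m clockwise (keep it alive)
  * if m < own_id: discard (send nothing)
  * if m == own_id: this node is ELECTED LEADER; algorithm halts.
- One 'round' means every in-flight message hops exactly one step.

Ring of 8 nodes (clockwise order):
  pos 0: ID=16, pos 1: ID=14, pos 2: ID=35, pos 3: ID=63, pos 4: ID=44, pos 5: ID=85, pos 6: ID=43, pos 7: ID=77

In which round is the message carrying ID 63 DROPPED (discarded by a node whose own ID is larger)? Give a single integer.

Round 1: pos1(id14) recv 16: fwd; pos2(id35) recv 14: drop; pos3(id63) recv 35: drop; pos4(id44) recv 63: fwd; pos5(id85) recv 44: drop; pos6(id43) recv 85: fwd; pos7(id77) recv 43: drop; pos0(id16) recv 77: fwd
Round 2: pos2(id35) recv 16: drop; pos5(id85) recv 63: drop; pos7(id77) recv 85: fwd; pos1(id14) recv 77: fwd
Round 3: pos0(id16) recv 85: fwd; pos2(id35) recv 77: fwd
Round 4: pos1(id14) recv 85: fwd; pos3(id63) recv 77: fwd
Round 5: pos2(id35) recv 85: fwd; pos4(id44) recv 77: fwd
Round 6: pos3(id63) recv 85: fwd; pos5(id85) recv 77: drop
Round 7: pos4(id44) recv 85: fwd
Round 8: pos5(id85) recv 85: ELECTED
Message ID 63 originates at pos 3; dropped at pos 5 in round 2

Answer: 2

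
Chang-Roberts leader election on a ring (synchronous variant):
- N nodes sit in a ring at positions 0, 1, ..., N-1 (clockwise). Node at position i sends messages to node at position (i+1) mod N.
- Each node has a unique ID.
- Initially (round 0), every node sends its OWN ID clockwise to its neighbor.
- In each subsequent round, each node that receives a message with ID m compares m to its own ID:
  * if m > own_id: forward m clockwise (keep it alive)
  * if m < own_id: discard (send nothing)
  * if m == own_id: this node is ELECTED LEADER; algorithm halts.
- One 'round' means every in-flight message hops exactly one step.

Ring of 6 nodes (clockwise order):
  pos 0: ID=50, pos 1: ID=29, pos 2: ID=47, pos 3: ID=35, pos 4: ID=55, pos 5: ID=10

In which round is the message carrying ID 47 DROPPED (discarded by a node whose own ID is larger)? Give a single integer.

Answer: 2

Derivation:
Round 1: pos1(id29) recv 50: fwd; pos2(id47) recv 29: drop; pos3(id35) recv 47: fwd; pos4(id55) recv 35: drop; pos5(id10) recv 55: fwd; pos0(id50) recv 10: drop
Round 2: pos2(id47) recv 50: fwd; pos4(id55) recv 47: drop; pos0(id50) recv 55: fwd
Round 3: pos3(id35) recv 50: fwd; pos1(id29) recv 55: fwd
Round 4: pos4(id55) recv 50: drop; pos2(id47) recv 55: fwd
Round 5: pos3(id35) recv 55: fwd
Round 6: pos4(id55) recv 55: ELECTED
Message ID 47 originates at pos 2; dropped at pos 4 in round 2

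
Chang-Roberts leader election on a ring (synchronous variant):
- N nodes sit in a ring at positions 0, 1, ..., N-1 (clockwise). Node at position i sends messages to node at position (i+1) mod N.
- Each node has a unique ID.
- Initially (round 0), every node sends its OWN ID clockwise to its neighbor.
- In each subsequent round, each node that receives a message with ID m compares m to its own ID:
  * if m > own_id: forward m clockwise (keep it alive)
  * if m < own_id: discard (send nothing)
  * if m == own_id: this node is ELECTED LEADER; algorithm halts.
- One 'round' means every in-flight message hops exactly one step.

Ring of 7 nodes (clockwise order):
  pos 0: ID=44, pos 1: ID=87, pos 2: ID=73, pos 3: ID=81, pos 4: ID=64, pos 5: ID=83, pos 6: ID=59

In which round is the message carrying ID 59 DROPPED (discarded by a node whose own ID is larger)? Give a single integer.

Round 1: pos1(id87) recv 44: drop; pos2(id73) recv 87: fwd; pos3(id81) recv 73: drop; pos4(id64) recv 81: fwd; pos5(id83) recv 64: drop; pos6(id59) recv 83: fwd; pos0(id44) recv 59: fwd
Round 2: pos3(id81) recv 87: fwd; pos5(id83) recv 81: drop; pos0(id44) recv 83: fwd; pos1(id87) recv 59: drop
Round 3: pos4(id64) recv 87: fwd; pos1(id87) recv 83: drop
Round 4: pos5(id83) recv 87: fwd
Round 5: pos6(id59) recv 87: fwd
Round 6: pos0(id44) recv 87: fwd
Round 7: pos1(id87) recv 87: ELECTED
Message ID 59 originates at pos 6; dropped at pos 1 in round 2

Answer: 2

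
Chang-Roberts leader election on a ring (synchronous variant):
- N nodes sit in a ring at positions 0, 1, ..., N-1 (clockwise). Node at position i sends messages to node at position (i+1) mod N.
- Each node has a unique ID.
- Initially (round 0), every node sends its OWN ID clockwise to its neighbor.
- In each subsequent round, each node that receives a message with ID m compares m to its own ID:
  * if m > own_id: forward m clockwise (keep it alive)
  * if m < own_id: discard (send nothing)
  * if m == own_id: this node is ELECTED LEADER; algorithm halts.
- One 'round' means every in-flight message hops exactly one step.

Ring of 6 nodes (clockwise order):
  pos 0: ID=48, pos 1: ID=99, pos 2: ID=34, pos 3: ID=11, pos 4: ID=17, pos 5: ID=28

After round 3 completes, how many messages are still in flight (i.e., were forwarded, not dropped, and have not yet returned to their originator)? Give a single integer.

Answer: 2

Derivation:
Round 1: pos1(id99) recv 48: drop; pos2(id34) recv 99: fwd; pos3(id11) recv 34: fwd; pos4(id17) recv 11: drop; pos5(id28) recv 17: drop; pos0(id48) recv 28: drop
Round 2: pos3(id11) recv 99: fwd; pos4(id17) recv 34: fwd
Round 3: pos4(id17) recv 99: fwd; pos5(id28) recv 34: fwd
After round 3: 2 messages still in flight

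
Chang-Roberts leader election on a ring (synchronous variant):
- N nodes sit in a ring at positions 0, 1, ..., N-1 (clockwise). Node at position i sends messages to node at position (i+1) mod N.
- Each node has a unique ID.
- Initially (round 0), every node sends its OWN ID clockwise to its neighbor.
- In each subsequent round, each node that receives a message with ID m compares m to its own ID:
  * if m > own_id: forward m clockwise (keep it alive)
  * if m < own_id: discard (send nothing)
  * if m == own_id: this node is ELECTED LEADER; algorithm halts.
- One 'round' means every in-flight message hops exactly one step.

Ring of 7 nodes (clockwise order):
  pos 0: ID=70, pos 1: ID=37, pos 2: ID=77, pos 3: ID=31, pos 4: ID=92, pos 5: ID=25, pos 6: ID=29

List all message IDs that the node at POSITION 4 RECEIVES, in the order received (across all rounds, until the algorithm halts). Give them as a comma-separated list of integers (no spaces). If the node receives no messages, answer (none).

Round 1: pos1(id37) recv 70: fwd; pos2(id77) recv 37: drop; pos3(id31) recv 77: fwd; pos4(id92) recv 31: drop; pos5(id25) recv 92: fwd; pos6(id29) recv 25: drop; pos0(id70) recv 29: drop
Round 2: pos2(id77) recv 70: drop; pos4(id92) recv 77: drop; pos6(id29) recv 92: fwd
Round 3: pos0(id70) recv 92: fwd
Round 4: pos1(id37) recv 92: fwd
Round 5: pos2(id77) recv 92: fwd
Round 6: pos3(id31) recv 92: fwd
Round 7: pos4(id92) recv 92: ELECTED

Answer: 31,77,92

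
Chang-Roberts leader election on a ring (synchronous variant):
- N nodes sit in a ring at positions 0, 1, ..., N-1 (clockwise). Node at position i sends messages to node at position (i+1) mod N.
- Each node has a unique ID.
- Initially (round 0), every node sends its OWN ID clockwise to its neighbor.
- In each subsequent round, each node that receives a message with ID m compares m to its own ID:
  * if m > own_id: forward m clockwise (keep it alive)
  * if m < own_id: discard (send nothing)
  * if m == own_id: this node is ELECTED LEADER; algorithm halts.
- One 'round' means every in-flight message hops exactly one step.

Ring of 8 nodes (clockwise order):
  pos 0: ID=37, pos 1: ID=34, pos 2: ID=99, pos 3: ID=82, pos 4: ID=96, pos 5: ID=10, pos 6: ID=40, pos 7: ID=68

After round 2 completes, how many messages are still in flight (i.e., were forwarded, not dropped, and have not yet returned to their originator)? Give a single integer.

Answer: 3

Derivation:
Round 1: pos1(id34) recv 37: fwd; pos2(id99) recv 34: drop; pos3(id82) recv 99: fwd; pos4(id96) recv 82: drop; pos5(id10) recv 96: fwd; pos6(id40) recv 10: drop; pos7(id68) recv 40: drop; pos0(id37) recv 68: fwd
Round 2: pos2(id99) recv 37: drop; pos4(id96) recv 99: fwd; pos6(id40) recv 96: fwd; pos1(id34) recv 68: fwd
After round 2: 3 messages still in flight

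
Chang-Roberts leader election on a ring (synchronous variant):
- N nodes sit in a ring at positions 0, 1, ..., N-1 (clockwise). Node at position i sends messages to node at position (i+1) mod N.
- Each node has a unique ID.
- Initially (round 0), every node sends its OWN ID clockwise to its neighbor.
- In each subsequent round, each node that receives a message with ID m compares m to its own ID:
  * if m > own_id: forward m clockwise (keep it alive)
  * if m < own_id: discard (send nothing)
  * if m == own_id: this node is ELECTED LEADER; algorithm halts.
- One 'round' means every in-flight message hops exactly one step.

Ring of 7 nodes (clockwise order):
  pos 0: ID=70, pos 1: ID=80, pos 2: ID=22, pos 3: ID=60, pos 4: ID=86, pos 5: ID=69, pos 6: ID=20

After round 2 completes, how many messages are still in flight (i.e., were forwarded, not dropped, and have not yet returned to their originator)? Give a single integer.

Round 1: pos1(id80) recv 70: drop; pos2(id22) recv 80: fwd; pos3(id60) recv 22: drop; pos4(id86) recv 60: drop; pos5(id69) recv 86: fwd; pos6(id20) recv 69: fwd; pos0(id70) recv 20: drop
Round 2: pos3(id60) recv 80: fwd; pos6(id20) recv 86: fwd; pos0(id70) recv 69: drop
After round 2: 2 messages still in flight

Answer: 2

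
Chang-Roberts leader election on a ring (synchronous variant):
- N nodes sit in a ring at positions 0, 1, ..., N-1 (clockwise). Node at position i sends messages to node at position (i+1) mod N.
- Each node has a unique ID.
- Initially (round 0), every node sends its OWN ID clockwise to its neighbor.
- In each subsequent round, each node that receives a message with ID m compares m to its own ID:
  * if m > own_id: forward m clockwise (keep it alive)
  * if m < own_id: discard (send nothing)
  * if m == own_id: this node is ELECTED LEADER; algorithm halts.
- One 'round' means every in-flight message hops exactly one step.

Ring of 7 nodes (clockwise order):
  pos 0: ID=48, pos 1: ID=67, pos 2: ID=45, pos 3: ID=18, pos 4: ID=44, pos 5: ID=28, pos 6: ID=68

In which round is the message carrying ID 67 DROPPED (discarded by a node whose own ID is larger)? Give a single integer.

Answer: 5

Derivation:
Round 1: pos1(id67) recv 48: drop; pos2(id45) recv 67: fwd; pos3(id18) recv 45: fwd; pos4(id44) recv 18: drop; pos5(id28) recv 44: fwd; pos6(id68) recv 28: drop; pos0(id48) recv 68: fwd
Round 2: pos3(id18) recv 67: fwd; pos4(id44) recv 45: fwd; pos6(id68) recv 44: drop; pos1(id67) recv 68: fwd
Round 3: pos4(id44) recv 67: fwd; pos5(id28) recv 45: fwd; pos2(id45) recv 68: fwd
Round 4: pos5(id28) recv 67: fwd; pos6(id68) recv 45: drop; pos3(id18) recv 68: fwd
Round 5: pos6(id68) recv 67: drop; pos4(id44) recv 68: fwd
Round 6: pos5(id28) recv 68: fwd
Round 7: pos6(id68) recv 68: ELECTED
Message ID 67 originates at pos 1; dropped at pos 6 in round 5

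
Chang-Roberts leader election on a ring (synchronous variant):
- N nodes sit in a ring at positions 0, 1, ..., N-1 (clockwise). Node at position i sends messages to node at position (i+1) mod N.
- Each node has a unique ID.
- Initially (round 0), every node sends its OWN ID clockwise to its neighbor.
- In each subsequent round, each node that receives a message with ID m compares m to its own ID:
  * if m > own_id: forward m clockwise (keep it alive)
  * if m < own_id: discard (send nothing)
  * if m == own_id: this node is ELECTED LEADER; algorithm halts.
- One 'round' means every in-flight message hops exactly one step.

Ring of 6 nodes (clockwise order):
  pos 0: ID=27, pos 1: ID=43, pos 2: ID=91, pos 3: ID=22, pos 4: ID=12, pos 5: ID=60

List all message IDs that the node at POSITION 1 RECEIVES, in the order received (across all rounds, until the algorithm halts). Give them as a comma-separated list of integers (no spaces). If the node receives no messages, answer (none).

Answer: 27,60,91

Derivation:
Round 1: pos1(id43) recv 27: drop; pos2(id91) recv 43: drop; pos3(id22) recv 91: fwd; pos4(id12) recv 22: fwd; pos5(id60) recv 12: drop; pos0(id27) recv 60: fwd
Round 2: pos4(id12) recv 91: fwd; pos5(id60) recv 22: drop; pos1(id43) recv 60: fwd
Round 3: pos5(id60) recv 91: fwd; pos2(id91) recv 60: drop
Round 4: pos0(id27) recv 91: fwd
Round 5: pos1(id43) recv 91: fwd
Round 6: pos2(id91) recv 91: ELECTED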